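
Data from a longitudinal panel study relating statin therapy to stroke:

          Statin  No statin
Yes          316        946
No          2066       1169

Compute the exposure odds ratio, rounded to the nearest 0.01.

Reading the table with exposure as columns: a = 316 (Statin, case), b = 2066 (Statin, non-case), c = 946 (No statin, case), d = 1169.
OR = (a·d)/(b·c) = (316 × 1169) / (2066 × 946) = 369404 / 1954436 = 0.18901
Exposure is associated with lower odds of stroke (OR = 0.19 < 1).

0.19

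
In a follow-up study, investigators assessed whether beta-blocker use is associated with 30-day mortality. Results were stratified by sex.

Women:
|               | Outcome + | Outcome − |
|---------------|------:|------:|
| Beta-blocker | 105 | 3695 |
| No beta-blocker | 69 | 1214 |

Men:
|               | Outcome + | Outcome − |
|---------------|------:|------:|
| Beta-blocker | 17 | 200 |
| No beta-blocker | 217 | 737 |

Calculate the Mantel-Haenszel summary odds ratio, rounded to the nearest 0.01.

0.41

OR_MH = Σ(aᵢdᵢ/nᵢ) / Σ(bᵢcᵢ/nᵢ), where nᵢ is the stratum total.
Stratum 1 (Women): n = 5083; a·d/n = 105·1214/5083 = 25.0777; b·c/n = 3695·69/5083 = 50.1584
Stratum 2 (Men): n = 1171; a·d/n = 17·737/1171 = 10.6994; b·c/n = 200·217/1171 = 37.0623
OR_MH = (25.0777 + 10.6994) / (50.1584 + 37.0623) = 35.7771 / 87.2207 = 0.41019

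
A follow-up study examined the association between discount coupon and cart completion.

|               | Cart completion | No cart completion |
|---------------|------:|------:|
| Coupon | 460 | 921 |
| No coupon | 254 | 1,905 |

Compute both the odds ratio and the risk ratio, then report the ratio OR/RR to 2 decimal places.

1.32

Cells: a = 460, b = 921, c = 254, d = 1905.
OR = (460·1905)/(921·254) = 876300/233934 = 3.74593
Risk in exposed = 460/1381 = 0.33309; risk in unexposed = 254/2159 = 0.11765; RR = 2.83128
OR/RR = 3.74593 / 2.83128 = 1.32305
The outcome is not rare, so the OR lies further from 1 than the RR.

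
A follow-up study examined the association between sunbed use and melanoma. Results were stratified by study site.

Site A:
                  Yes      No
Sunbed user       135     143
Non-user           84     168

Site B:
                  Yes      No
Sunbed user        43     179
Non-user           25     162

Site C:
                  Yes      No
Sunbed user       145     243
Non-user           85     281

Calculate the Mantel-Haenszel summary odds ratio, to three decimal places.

1.867

OR_MH = Σ(aᵢdᵢ/nᵢ) / Σ(bᵢcᵢ/nᵢ), where nᵢ is the stratum total.
Stratum 1 (Site A): n = 530; a·d/n = 135·168/530 = 42.7925; b·c/n = 143·84/530 = 22.6642
Stratum 2 (Site B): n = 409; a·d/n = 43·162/409 = 17.0318; b·c/n = 179·25/409 = 10.9413
Stratum 3 (Site C): n = 754; a·d/n = 145·281/754 = 54.0385; b·c/n = 243·85/754 = 27.3939
OR_MH = (42.7925 + 17.0318 + 54.0385) / (22.6642 + 10.9413 + 27.3939) = 113.8627 / 60.9994 = 1.86662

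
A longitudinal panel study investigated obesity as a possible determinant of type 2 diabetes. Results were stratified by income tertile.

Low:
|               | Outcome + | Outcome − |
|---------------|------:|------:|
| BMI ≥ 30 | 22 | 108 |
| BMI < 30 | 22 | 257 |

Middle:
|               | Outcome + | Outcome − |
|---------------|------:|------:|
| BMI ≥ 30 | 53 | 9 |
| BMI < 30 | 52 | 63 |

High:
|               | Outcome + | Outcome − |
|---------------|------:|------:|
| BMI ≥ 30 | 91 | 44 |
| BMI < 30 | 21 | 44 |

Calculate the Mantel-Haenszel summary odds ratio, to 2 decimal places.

OR_MH = Σ(aᵢdᵢ/nᵢ) / Σ(bᵢcᵢ/nᵢ), where nᵢ is the stratum total.
Stratum 1 (Low): n = 409; a·d/n = 22·257/409 = 13.8240; b·c/n = 108·22/409 = 5.8093
Stratum 2 (Middle): n = 177; a·d/n = 53·63/177 = 18.8644; b·c/n = 9·52/177 = 2.6441
Stratum 3 (High): n = 200; a·d/n = 91·44/200 = 20.0200; b·c/n = 44·21/200 = 4.6200
OR_MH = (13.8240 + 18.8644 + 20.0200) / (5.8093 + 2.6441 + 4.6200) = 52.7084 / 13.0734 = 4.03174

4.03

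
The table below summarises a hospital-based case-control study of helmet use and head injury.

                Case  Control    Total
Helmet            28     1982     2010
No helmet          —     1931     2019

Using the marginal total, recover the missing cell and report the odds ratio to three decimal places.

The missing cell is in the unexposed row: 2019 − 1931 = 88.
So a = 28, b = 1982, c = 88, d = 1931.
OR = (a·d)/(b·c) = (28 × 1931) / (1982 × 88) = 54068 / 174416 = 0.30999

0.310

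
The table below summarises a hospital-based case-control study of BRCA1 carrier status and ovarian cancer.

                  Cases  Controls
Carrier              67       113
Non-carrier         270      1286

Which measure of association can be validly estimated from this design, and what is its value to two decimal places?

2.82

Cells: a = 67, b = 113, c = 270, d = 1286.
This is a hospital-based case-control study: participants were sampled on outcome status, so risks in the source population cannot be estimated directly — relative risk is not valid here. The odds ratio is the appropriate measure.
OR = (a·d)/(b·c) = (67 × 1286) / (113 × 270) = 86162 / 30510 = 2.82406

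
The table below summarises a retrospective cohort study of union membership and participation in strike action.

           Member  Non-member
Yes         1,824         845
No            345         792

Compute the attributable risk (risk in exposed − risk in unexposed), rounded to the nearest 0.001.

0.325

Reading the table with exposure as columns: a = 1824 (Member, case), b = 345 (Member, non-case), c = 845 (Non-member, case), d = 792.
Risk in exposed = 1824/2169 = 0.840941; risk in unexposed = 845/1637 = 0.516188.
Risk difference = 0.840941 − 0.516188 = 0.324752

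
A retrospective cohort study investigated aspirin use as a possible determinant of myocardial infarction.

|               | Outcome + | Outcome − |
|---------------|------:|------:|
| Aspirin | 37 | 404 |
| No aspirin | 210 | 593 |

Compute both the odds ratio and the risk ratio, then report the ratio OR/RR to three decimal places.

Cells: a = 37, b = 404, c = 210, d = 593.
OR = (37·593)/(404·210) = 21941/84840 = 0.25862
Risk in exposed = 37/441 = 0.08390; risk in unexposed = 210/803 = 0.26152; RR = 0.32082
OR/RR = 0.25862 / 0.32082 = 0.80611
The outcome is not rare, so the OR lies further from 1 than the RR.

0.806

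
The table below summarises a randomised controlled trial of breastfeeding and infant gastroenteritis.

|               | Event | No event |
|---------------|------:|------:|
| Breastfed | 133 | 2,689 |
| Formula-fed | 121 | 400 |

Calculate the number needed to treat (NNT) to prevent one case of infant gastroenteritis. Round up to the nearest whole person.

Risk in treated group = 133/2822 = 0.04713; risk in control = 121/521 = 0.23225.
Absolute risk reduction = 0.23225 − 0.04713 = 0.18512
NNT = 1 / ARR = 1 / 0.18512 = 5.402 → round up → 6

6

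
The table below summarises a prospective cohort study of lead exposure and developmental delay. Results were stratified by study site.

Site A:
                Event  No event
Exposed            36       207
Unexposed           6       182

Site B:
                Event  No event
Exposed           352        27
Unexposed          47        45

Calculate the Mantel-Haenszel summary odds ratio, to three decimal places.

OR_MH = Σ(aᵢdᵢ/nᵢ) / Σ(bᵢcᵢ/nᵢ), where nᵢ is the stratum total.
Stratum 1 (Site A): n = 431; a·d/n = 36·182/431 = 15.2019; b·c/n = 207·6/431 = 2.8817
Stratum 2 (Site B): n = 471; a·d/n = 352·45/471 = 33.6306; b·c/n = 27·47/471 = 2.6943
OR_MH = (15.2019 + 33.6306) / (2.8817 + 2.6943) = 48.8324 / 5.5759 = 8.75771

8.758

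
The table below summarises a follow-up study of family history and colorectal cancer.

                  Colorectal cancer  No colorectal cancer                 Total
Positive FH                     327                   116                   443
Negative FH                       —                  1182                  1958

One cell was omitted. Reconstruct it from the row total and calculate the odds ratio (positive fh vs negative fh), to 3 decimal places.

4.294

The missing cell is in the unexposed row: 1958 − 1182 = 776.
So a = 327, b = 116, c = 776, d = 1182.
OR = (a·d)/(b·c) = (327 × 1182) / (116 × 776) = 386514 / 90016 = 4.29384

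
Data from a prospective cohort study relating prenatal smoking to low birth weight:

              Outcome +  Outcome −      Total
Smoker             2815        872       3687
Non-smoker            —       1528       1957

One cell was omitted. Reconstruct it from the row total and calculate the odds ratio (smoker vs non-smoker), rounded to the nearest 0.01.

The missing cell is in the unexposed row: 1957 − 1528 = 429.
So a = 2815, b = 872, c = 429, d = 1528.
OR = (a·d)/(b·c) = (2815 × 1528) / (872 × 429) = 4301320 / 374088 = 11.49815

11.50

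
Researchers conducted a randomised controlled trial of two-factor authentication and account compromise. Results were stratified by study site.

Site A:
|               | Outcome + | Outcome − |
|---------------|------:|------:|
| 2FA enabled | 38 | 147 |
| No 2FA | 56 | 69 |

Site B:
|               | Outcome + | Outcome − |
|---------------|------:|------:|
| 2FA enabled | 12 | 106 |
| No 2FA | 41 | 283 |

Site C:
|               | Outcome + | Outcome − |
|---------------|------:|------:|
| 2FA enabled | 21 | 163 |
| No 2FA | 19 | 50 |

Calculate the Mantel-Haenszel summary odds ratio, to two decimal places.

0.42

OR_MH = Σ(aᵢdᵢ/nᵢ) / Σ(bᵢcᵢ/nᵢ), where nᵢ is the stratum total.
Stratum 1 (Site A): n = 310; a·d/n = 38·69/310 = 8.4581; b·c/n = 147·56/310 = 26.5548
Stratum 2 (Site B): n = 442; a·d/n = 12·283/442 = 7.6833; b·c/n = 106·41/442 = 9.8326
Stratum 3 (Site C): n = 253; a·d/n = 21·50/253 = 4.1502; b·c/n = 163·19/253 = 12.2411
OR_MH = (8.4581 + 7.6833 + 4.1502) / (26.5548 + 9.8326 + 12.2411) = 20.2915 / 48.6285 = 0.41728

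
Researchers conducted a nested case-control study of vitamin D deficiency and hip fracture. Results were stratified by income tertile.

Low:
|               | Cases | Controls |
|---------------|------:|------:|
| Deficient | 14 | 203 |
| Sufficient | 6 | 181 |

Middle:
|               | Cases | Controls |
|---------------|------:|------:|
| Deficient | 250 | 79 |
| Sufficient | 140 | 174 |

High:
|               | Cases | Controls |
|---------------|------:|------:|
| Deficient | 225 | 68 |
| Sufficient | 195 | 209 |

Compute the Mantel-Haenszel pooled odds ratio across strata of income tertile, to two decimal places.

3.60

OR_MH = Σ(aᵢdᵢ/nᵢ) / Σ(bᵢcᵢ/nᵢ), where nᵢ is the stratum total.
Stratum 1 (Low): n = 404; a·d/n = 14·181/404 = 6.2723; b·c/n = 203·6/404 = 3.0149
Stratum 2 (Middle): n = 643; a·d/n = 250·174/643 = 67.6516; b·c/n = 79·140/643 = 17.2006
Stratum 3 (High): n = 697; a·d/n = 225·209/697 = 67.4677; b·c/n = 68·195/697 = 19.0244
OR_MH = (6.2723 + 67.6516 + 67.4677) / (3.0149 + 17.2006 + 19.0244) = 141.3916 / 39.2399 = 3.60327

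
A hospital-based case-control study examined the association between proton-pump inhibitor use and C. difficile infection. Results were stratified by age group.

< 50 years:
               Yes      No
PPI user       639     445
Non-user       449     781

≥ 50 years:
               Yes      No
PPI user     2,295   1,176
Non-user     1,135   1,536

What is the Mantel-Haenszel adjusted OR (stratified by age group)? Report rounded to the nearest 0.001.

2.600

OR_MH = Σ(aᵢdᵢ/nᵢ) / Σ(bᵢcᵢ/nᵢ), where nᵢ is the stratum total.
Stratum 1 (< 50 years): n = 2314; a·d/n = 639·781/2314 = 215.6694; b·c/n = 445·449/2314 = 86.3462
Stratum 2 (≥ 50 years): n = 6142; a·d/n = 2295·1536/6142 = 573.9368; b·c/n = 1176·1135/6142 = 217.3168
OR_MH = (215.6694 + 573.9368) / (86.3462 + 217.3168) = 789.6062 / 303.6630 = 2.60027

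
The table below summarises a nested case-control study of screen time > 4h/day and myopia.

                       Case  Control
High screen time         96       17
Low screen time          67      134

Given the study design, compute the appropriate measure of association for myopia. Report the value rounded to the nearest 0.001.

11.294

Cells: a = 96, b = 17, c = 67, d = 134.
This is a nested case-control study: participants were sampled on outcome status, so risks in the source population cannot be estimated directly — relative risk is not valid here. The odds ratio is the appropriate measure.
OR = (a·d)/(b·c) = (96 × 134) / (17 × 67) = 12864 / 1139 = 11.29412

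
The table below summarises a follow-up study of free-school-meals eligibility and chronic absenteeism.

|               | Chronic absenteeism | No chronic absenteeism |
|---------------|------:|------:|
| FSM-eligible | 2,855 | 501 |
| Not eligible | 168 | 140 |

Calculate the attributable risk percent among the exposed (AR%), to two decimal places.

Cells: a = 2855, b = 501, c = 168, d = 140.
Risk in exposed = 2855/3356 = 0.85072; risk in unexposed = 168/308 = 0.54545.
RR = 0.85072/0.54545 = 1.55964
AR% = (RR − 1)/RR × 100 = (1.55964 − 1)/1.55964 × 100 = 35.8828%

35.88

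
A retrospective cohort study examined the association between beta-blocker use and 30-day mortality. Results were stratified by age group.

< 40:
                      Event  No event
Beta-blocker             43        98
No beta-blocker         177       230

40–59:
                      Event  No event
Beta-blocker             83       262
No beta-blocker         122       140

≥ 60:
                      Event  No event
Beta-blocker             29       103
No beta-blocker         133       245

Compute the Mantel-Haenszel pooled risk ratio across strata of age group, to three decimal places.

0.598

RR_MH = Σ(aᵢ·n₀ᵢ/nᵢ) / Σ(cᵢ·n₁ᵢ/nᵢ), with n₁ᵢ = aᵢ+bᵢ (exposed), n₀ᵢ = cᵢ+dᵢ (unexposed), nᵢ = n₁ᵢ+n₀ᵢ.
Stratum 1 (< 40): n₁ = 141, n₀ = 407, n = 548; a·n₀/n = 43·407/548 = 31.9361; c·n₁/n = 177·141/548 = 45.5420
Stratum 2 (40–59): n₁ = 345, n₀ = 262, n = 607; a·n₀/n = 83·262/607 = 35.8254; c·n₁/n = 122·345/607 = 69.3410
Stratum 3 (≥ 60): n₁ = 132, n₀ = 378, n = 510; a·n₀/n = 29·378/510 = 21.4941; c·n₁/n = 133·132/510 = 34.4235
RR_MH = (31.9361 + 35.8254 + 21.4941) / (45.5420 + 69.3410 + 34.4235) = 89.2556 / 149.3065 = 0.59780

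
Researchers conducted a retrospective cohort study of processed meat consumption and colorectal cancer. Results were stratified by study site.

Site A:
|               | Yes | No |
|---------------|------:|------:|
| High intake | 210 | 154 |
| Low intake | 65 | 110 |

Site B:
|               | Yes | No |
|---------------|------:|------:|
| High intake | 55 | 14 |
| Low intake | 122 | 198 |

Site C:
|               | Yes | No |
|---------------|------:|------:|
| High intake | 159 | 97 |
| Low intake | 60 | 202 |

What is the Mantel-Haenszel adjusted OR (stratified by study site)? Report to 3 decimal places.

3.885

OR_MH = Σ(aᵢdᵢ/nᵢ) / Σ(bᵢcᵢ/nᵢ), where nᵢ is the stratum total.
Stratum 1 (Site A): n = 539; a·d/n = 210·110/539 = 42.8571; b·c/n = 154·65/539 = 18.5714
Stratum 2 (Site B): n = 389; a·d/n = 55·198/389 = 27.9949; b·c/n = 14·122/389 = 4.3907
Stratum 3 (Site C): n = 518; a·d/n = 159·202/518 = 62.0039; b·c/n = 97·60/518 = 11.2355
OR_MH = (42.8571 + 27.9949 + 62.0039) / (18.5714 + 4.3907 + 11.2355) = 132.8559 / 34.1977 = 3.88494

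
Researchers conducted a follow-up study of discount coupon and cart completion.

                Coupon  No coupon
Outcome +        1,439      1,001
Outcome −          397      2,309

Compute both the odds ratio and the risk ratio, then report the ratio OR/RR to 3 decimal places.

3.226

Reading the table with exposure as columns: a = 1439 (Coupon, case), b = 397 (Coupon, non-case), c = 1001 (No coupon, case), d = 2309.
OR = (1439·2309)/(397·1001) = 3322651/397397 = 8.36104
Risk in exposed = 1439/1836 = 0.78377; risk in unexposed = 1001/3310 = 0.30242; RR = 2.59168
OR/RR = 8.36104 / 2.59168 = 3.22610
The outcome is not rare, so the OR lies further from 1 than the RR.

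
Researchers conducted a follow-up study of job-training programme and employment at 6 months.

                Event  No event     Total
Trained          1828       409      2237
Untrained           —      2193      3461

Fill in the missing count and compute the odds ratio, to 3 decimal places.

The missing cell is in the unexposed row: 3461 − 2193 = 1268.
So a = 1828, b = 409, c = 1268, d = 2193.
OR = (a·d)/(b·c) = (1828 × 2193) / (409 × 1268) = 4008804 / 518612 = 7.72987

7.730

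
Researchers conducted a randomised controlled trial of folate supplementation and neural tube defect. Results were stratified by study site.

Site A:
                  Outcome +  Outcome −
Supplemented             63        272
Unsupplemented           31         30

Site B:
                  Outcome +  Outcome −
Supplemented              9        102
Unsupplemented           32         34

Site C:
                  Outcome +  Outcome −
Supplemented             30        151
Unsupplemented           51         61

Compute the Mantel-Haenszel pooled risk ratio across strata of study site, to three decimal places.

0.315

RR_MH = Σ(aᵢ·n₀ᵢ/nᵢ) / Σ(cᵢ·n₁ᵢ/nᵢ), with n₁ᵢ = aᵢ+bᵢ (exposed), n₀ᵢ = cᵢ+dᵢ (unexposed), nᵢ = n₁ᵢ+n₀ᵢ.
Stratum 1 (Site A): n₁ = 335, n₀ = 61, n = 396; a·n₀/n = 63·61/396 = 9.7045; c·n₁/n = 31·335/396 = 26.2247
Stratum 2 (Site B): n₁ = 111, n₀ = 66, n = 177; a·n₀/n = 9·66/177 = 3.3559; c·n₁/n = 32·111/177 = 20.0678
Stratum 3 (Site C): n₁ = 181, n₀ = 112, n = 293; a·n₀/n = 30·112/293 = 11.4676; c·n₁/n = 51·181/293 = 31.5051
RR_MH = (9.7045 + 3.3559 + 11.4676) / (26.2247 + 20.0678 + 31.5051) = 24.5281 / 77.7977 = 0.31528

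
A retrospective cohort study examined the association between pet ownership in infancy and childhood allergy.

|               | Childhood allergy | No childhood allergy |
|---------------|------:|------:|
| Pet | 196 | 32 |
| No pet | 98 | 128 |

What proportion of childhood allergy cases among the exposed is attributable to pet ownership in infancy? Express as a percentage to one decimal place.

49.6

Cells: a = 196, b = 32, c = 98, d = 128.
Risk in exposed = 196/228 = 0.85965; risk in unexposed = 98/226 = 0.43363.
RR = 0.85965/0.43363 = 1.98246
AR% = (RR − 1)/RR × 100 = (1.98246 − 1)/1.98246 × 100 = 49.5575%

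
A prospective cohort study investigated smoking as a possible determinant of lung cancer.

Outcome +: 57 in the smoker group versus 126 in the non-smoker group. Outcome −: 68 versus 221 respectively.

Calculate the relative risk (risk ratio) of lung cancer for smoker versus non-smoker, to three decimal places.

1.256

From the description: a = 57, b = 68, c = 126, d = 221.
Risk in exposed = 57/125 = 0.45600; risk in unexposed = 126/347 = 0.36311.
RR = 0.45600 / 0.36311 = 1.25581
The risk among the exposed is 1.26 times that among the unexposed.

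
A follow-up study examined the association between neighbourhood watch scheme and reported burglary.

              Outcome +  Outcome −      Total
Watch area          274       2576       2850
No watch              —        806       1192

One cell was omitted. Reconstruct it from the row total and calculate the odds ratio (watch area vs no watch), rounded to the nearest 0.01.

0.22

The missing cell is in the unexposed row: 1192 − 806 = 386.
So a = 274, b = 2576, c = 386, d = 806.
OR = (a·d)/(b·c) = (274 × 806) / (2576 × 386) = 220844 / 994336 = 0.22210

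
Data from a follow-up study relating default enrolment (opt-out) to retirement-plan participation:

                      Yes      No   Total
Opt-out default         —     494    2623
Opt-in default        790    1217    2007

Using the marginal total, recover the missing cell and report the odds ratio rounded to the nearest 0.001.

The missing cell is in the exposed row: 2623 − 494 = 2129.
So a = 2129, b = 494, c = 790, d = 1217.
OR = (a·d)/(b·c) = (2129 × 1217) / (494 × 790) = 2590993 / 390260 = 6.63915

6.639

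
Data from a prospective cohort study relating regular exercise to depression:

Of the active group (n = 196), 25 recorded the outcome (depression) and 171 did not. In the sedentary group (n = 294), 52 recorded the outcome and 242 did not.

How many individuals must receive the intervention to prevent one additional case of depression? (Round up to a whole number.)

21

Risk in treated group = 25/196 = 0.12755; risk in control = 52/294 = 0.17687.
Absolute risk reduction = 0.17687 − 0.12755 = 0.04932
NNT = 1 / ARR = 1 / 0.04932 = 20.276 → round up → 21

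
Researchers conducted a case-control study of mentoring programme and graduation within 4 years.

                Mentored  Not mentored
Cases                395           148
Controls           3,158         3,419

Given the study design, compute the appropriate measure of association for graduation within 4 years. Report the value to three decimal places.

2.889

Reading the table with exposure as columns: a = 395 (Mentored, case), b = 3158 (Mentored, non-case), c = 148 (Not mentored, case), d = 3419.
This is a case-control study: participants were sampled on outcome status, so risks in the source population cannot be estimated directly — relative risk is not valid here. The odds ratio is the appropriate measure.
OR = (a·d)/(b·c) = (395 × 3419) / (3158 × 148) = 1350505 / 467384 = 2.88950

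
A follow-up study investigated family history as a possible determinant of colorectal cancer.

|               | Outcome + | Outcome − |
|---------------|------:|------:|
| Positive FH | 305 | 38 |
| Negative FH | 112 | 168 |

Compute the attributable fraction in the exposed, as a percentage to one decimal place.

55.0

Cells: a = 305, b = 38, c = 112, d = 168.
Risk in exposed = 305/343 = 0.88921; risk in unexposed = 112/280 = 0.40000.
RR = 0.88921/0.40000 = 2.22303
AR% = (RR − 1)/RR × 100 = (2.22303 − 1)/2.22303 × 100 = 55.0164%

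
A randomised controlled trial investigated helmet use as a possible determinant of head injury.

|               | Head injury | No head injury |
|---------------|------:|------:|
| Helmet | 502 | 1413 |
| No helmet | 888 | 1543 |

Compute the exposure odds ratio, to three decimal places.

Cells: a = 502, b = 1413, c = 888, d = 1543.
OR = (a·d)/(b·c) = (502 × 1543) / (1413 × 888) = 774586 / 1254744 = 0.61733
Exposure is associated with lower odds of head injury (OR = 0.62 < 1).

0.617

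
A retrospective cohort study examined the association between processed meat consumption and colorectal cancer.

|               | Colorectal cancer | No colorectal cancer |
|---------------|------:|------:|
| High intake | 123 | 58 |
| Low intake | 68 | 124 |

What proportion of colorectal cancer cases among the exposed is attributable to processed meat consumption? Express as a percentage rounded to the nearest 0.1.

Cells: a = 123, b = 58, c = 68, d = 124.
Risk in exposed = 123/181 = 0.67956; risk in unexposed = 68/192 = 0.35417.
RR = 0.67956/0.35417 = 1.91875
AR% = (RR − 1)/RR × 100 = (1.91875 − 1)/1.91875 × 100 = 47.8828%

47.9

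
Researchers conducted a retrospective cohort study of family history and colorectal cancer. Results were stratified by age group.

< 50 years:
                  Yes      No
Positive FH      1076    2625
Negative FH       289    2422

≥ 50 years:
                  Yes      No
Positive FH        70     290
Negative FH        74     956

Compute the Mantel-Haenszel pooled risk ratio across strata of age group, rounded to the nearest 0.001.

2.725

RR_MH = Σ(aᵢ·n₀ᵢ/nᵢ) / Σ(cᵢ·n₁ᵢ/nᵢ), with n₁ᵢ = aᵢ+bᵢ (exposed), n₀ᵢ = cᵢ+dᵢ (unexposed), nᵢ = n₁ᵢ+n₀ᵢ.
Stratum 1 (< 50 years): n₁ = 3701, n₀ = 2711, n = 6412; a·n₀/n = 1076·2711/6412 = 454.9339; c·n₁/n = 289·3701/6412 = 166.8105
Stratum 2 (≥ 50 years): n₁ = 360, n₀ = 1030, n = 1390; a·n₀/n = 70·1030/1390 = 51.8705; c·n₁/n = 74·360/1390 = 19.1655
RR_MH = (454.9339 + 51.8705) / (166.8105 + 19.1655) = 506.8044 / 185.9760 = 2.72511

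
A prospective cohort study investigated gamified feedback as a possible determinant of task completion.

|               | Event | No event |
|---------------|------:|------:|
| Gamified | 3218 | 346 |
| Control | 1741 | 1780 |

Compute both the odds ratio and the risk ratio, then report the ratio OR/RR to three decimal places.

Cells: a = 3218, b = 346, c = 1741, d = 1780.
OR = (3218·1780)/(346·1741) = 5728040/602386 = 9.50892
Risk in exposed = 3218/3564 = 0.90292; risk in unexposed = 1741/3521 = 0.49446; RR = 1.82606
OR/RR = 9.50892 / 1.82606 = 5.20734
The outcome is not rare, so the OR lies further from 1 than the RR.

5.207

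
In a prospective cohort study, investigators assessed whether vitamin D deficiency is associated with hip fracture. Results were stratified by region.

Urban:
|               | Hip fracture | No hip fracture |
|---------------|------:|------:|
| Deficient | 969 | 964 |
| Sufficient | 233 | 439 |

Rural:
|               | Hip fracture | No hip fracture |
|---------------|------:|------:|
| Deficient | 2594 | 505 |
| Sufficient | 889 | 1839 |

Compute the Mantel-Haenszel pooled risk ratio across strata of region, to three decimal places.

2.268

RR_MH = Σ(aᵢ·n₀ᵢ/nᵢ) / Σ(cᵢ·n₁ᵢ/nᵢ), with n₁ᵢ = aᵢ+bᵢ (exposed), n₀ᵢ = cᵢ+dᵢ (unexposed), nᵢ = n₁ᵢ+n₀ᵢ.
Stratum 1 (Urban): n₁ = 1933, n₀ = 672, n = 2605; a·n₀/n = 969·672/2605 = 249.9685; c·n₁/n = 233·1933/2605 = 172.8940
Stratum 2 (Rural): n₁ = 3099, n₀ = 2728, n = 5827; a·n₀/n = 2594·2728/5827 = 1214.4211; c·n₁/n = 889·3099/5827 = 472.8009
RR_MH = (249.9685 + 1214.4211) / (172.8940 + 472.8009) = 1464.3897 / 645.6950 = 2.26793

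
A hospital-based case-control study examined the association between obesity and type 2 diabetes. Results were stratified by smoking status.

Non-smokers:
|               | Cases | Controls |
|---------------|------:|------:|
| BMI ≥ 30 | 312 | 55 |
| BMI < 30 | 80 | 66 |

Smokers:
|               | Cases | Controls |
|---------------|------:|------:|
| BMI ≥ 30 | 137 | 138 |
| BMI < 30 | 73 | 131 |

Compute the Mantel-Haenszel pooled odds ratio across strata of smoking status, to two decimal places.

OR_MH = Σ(aᵢdᵢ/nᵢ) / Σ(bᵢcᵢ/nᵢ), where nᵢ is the stratum total.
Stratum 1 (Non-smokers): n = 513; a·d/n = 312·66/513 = 40.1404; b·c/n = 55·80/513 = 8.5770
Stratum 2 (Smokers): n = 479; a·d/n = 137·131/479 = 37.4676; b·c/n = 138·73/479 = 21.0313
OR_MH = (40.1404 + 37.4676) / (8.5770 + 21.0313) = 77.6080 / 29.6083 = 2.62116

2.62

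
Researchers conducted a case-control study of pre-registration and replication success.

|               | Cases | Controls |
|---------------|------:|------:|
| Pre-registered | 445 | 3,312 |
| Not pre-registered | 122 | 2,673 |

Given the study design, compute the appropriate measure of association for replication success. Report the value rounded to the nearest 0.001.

2.944

Cells: a = 445, b = 3312, c = 122, d = 2673.
This is a case-control study: participants were sampled on outcome status, so risks in the source population cannot be estimated directly — relative risk is not valid here. The odds ratio is the appropriate measure.
OR = (a·d)/(b·c) = (445 × 2673) / (3312 × 122) = 1189485 / 404064 = 2.94380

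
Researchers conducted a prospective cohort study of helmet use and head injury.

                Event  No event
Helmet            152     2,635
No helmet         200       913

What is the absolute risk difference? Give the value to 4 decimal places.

-0.1252

Cells: a = 152, b = 2635, c = 200, d = 913.
Risk in exposed = 152/2787 = 0.054539; risk in unexposed = 200/1113 = 0.179695.
Risk difference = 0.054539 − 0.179695 = -0.125156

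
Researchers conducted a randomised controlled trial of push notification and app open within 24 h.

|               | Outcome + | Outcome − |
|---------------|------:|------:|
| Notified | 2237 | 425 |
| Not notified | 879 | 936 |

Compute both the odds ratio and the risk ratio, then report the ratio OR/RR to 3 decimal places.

Cells: a = 2237, b = 425, c = 879, d = 936.
OR = (2237·936)/(425·879) = 2093832/373575 = 5.60485
Risk in exposed = 2237/2662 = 0.84035; risk in unexposed = 879/1815 = 0.48430; RR = 1.73518
OR/RR = 5.60485 / 1.73518 = 3.23012
The outcome is not rare, so the OR lies further from 1 than the RR.

3.230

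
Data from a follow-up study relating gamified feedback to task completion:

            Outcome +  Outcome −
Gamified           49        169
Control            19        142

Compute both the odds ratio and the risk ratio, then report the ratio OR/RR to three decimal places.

Cells: a = 49, b = 169, c = 19, d = 142.
OR = (49·142)/(169·19) = 6958/3211 = 2.16693
Risk in exposed = 49/218 = 0.22477; risk in unexposed = 19/161 = 0.11801; RR = 1.90464
OR/RR = 2.16693 / 1.90464 = 1.13771
The outcome is not rare, so the OR lies further from 1 than the RR.

1.138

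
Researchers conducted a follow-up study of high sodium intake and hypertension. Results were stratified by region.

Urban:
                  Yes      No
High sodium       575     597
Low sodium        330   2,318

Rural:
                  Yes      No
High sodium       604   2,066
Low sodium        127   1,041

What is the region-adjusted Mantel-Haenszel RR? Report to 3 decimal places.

3.072

RR_MH = Σ(aᵢ·n₀ᵢ/nᵢ) / Σ(cᵢ·n₁ᵢ/nᵢ), with n₁ᵢ = aᵢ+bᵢ (exposed), n₀ᵢ = cᵢ+dᵢ (unexposed), nᵢ = n₁ᵢ+n₀ᵢ.
Stratum 1 (Urban): n₁ = 1172, n₀ = 2648, n = 3820; a·n₀/n = 575·2648/3820 = 398.5864; c·n₁/n = 330·1172/3820 = 101.2461
Stratum 2 (Rural): n₁ = 2670, n₀ = 1168, n = 3838; a·n₀/n = 604·1168/3838 = 183.8124; c·n₁/n = 127·2670/3838 = 88.3507
RR_MH = (398.5864 + 183.8124) / (101.2461 + 88.3507) = 582.3988 / 189.5968 = 3.07178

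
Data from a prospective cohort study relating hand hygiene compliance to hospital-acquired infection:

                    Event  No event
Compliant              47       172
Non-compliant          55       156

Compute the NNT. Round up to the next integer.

Risk in treated group = 47/219 = 0.21461; risk in control = 55/211 = 0.26066.
Absolute risk reduction = 0.26066 − 0.21461 = 0.04605
NNT = 1 / ARR = 1 / 0.04605 = 21.715 → round up → 22

22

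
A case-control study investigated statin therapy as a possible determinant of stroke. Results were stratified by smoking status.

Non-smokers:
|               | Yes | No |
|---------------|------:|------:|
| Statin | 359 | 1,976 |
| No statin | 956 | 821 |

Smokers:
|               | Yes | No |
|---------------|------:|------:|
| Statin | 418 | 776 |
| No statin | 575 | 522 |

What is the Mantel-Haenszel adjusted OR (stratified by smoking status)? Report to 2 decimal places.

OR_MH = Σ(aᵢdᵢ/nᵢ) / Σ(bᵢcᵢ/nᵢ), where nᵢ is the stratum total.
Stratum 1 (Non-smokers): n = 4112; a·d/n = 359·821/4112 = 71.6778; b·c/n = 1976·956/4112 = 459.4008
Stratum 2 (Smokers): n = 2291; a·d/n = 418·522/2291 = 95.2405; b·c/n = 776·575/2291 = 194.7621
OR_MH = (71.6778 + 95.2405) / (459.4008 + 194.7621) = 166.9183 / 654.1629 = 0.25516

0.26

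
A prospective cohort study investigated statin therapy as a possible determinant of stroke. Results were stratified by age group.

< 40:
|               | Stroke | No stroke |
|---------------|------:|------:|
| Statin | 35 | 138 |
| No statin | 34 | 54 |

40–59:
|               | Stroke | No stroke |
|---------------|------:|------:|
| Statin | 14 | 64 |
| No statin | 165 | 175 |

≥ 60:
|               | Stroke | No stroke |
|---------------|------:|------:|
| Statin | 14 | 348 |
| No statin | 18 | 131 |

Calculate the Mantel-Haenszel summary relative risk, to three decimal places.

0.413

RR_MH = Σ(aᵢ·n₀ᵢ/nᵢ) / Σ(cᵢ·n₁ᵢ/nᵢ), with n₁ᵢ = aᵢ+bᵢ (exposed), n₀ᵢ = cᵢ+dᵢ (unexposed), nᵢ = n₁ᵢ+n₀ᵢ.
Stratum 1 (< 40): n₁ = 173, n₀ = 88, n = 261; a·n₀/n = 35·88/261 = 11.8008; c·n₁/n = 34·173/261 = 22.5364
Stratum 2 (40–59): n₁ = 78, n₀ = 340, n = 418; a·n₀/n = 14·340/418 = 11.3876; c·n₁/n = 165·78/418 = 30.7895
Stratum 3 (≥ 60): n₁ = 362, n₀ = 149, n = 511; a·n₀/n = 14·149/511 = 4.0822; c·n₁/n = 18·362/511 = 12.7515
RR_MH = (11.8008 + 11.3876 + 4.0822) / (22.5364 + 30.7895 + 12.7515) = 27.2705 / 66.0773 = 0.41271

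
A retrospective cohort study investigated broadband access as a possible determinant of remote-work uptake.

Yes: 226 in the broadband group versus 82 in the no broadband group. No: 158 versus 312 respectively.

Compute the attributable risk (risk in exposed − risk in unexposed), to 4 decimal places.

0.3804

From the description: a = 226, b = 158, c = 82, d = 312.
Risk in exposed = 226/384 = 0.588542; risk in unexposed = 82/394 = 0.208122.
Risk difference = 0.588542 − 0.208122 = 0.380420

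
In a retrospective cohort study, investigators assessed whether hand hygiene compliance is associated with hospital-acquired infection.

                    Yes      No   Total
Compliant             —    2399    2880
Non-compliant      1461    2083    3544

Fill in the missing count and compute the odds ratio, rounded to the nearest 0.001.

0.286

The missing cell is in the exposed row: 2880 − 2399 = 481.
So a = 481, b = 2399, c = 1461, d = 2083.
OR = (a·d)/(b·c) = (481 × 2083) / (2399 × 1461) = 1001923 / 3504939 = 0.28586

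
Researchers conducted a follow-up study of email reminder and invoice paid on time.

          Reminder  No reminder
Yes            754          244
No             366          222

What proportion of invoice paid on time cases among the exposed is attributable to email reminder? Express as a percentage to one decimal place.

22.2

Reading the table with exposure as columns: a = 754 (Reminder, case), b = 366 (Reminder, non-case), c = 244 (No reminder, case), d = 222.
Risk in exposed = 754/1120 = 0.67321; risk in unexposed = 244/466 = 0.52361.
RR = 0.67321/0.52361 = 1.28573
AR% = (RR − 1)/RR × 100 = (1.28573 − 1)/1.28573 × 100 = 22.2231%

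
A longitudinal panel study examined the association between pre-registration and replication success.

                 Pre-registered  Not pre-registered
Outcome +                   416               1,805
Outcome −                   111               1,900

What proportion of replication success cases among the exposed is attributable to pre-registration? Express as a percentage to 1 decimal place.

38.3

Reading the table with exposure as columns: a = 416 (Pre-registered, case), b = 111 (Pre-registered, non-case), c = 1805 (Not pre-registered, case), d = 1900.
Risk in exposed = 416/527 = 0.78937; risk in unexposed = 1805/3705 = 0.48718.
RR = 0.78937/0.48718 = 1.62029
AR% = (RR − 1)/RR × 100 = (1.62029 − 1)/1.62029 × 100 = 38.2828%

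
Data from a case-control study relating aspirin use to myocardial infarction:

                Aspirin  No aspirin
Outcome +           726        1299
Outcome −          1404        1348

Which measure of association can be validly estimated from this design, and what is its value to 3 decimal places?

Reading the table with exposure as columns: a = 726 (Aspirin, case), b = 1404 (Aspirin, non-case), c = 1299 (No aspirin, case), d = 1348.
This is a case-control study: participants were sampled on outcome status, so risks in the source population cannot be estimated directly — relative risk is not valid here. The odds ratio is the appropriate measure.
OR = (a·d)/(b·c) = (726 × 1348) / (1404 × 1299) = 978648 / 1823796 = 0.53660

0.537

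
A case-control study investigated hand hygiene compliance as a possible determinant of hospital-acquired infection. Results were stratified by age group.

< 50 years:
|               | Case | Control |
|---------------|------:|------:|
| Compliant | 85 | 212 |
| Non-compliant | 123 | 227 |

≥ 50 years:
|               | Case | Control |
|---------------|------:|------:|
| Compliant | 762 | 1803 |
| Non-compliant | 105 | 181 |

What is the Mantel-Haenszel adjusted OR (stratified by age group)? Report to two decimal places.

0.73

OR_MH = Σ(aᵢdᵢ/nᵢ) / Σ(bᵢcᵢ/nᵢ), where nᵢ is the stratum total.
Stratum 1 (< 50 years): n = 647; a·d/n = 85·227/647 = 29.8223; b·c/n = 212·123/647 = 40.3029
Stratum 2 (≥ 50 years): n = 2851; a·d/n = 762·181/2851 = 48.3767; b·c/n = 1803·105/2851 = 66.4030
OR_MH = (29.8223 + 48.3767) / (40.3029 + 66.4030) = 78.1990 / 106.7060 = 0.73285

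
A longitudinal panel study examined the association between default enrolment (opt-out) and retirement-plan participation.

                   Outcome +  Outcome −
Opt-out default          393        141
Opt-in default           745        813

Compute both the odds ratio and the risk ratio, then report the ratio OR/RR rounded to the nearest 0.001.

1.976

Cells: a = 393, b = 141, c = 745, d = 813.
OR = (393·813)/(141·745) = 319509/105045 = 3.04164
Risk in exposed = 393/534 = 0.73596; risk in unexposed = 745/1558 = 0.47818; RR = 1.53908
OR/RR = 3.04164 / 1.53908 = 1.97627
The outcome is not rare, so the OR lies further from 1 than the RR.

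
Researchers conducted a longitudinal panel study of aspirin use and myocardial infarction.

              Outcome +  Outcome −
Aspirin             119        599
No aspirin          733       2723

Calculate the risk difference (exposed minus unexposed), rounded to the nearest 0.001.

-0.046

Cells: a = 119, b = 599, c = 733, d = 2723.
Risk in exposed = 119/718 = 0.165738; risk in unexposed = 733/3456 = 0.212095.
Risk difference = 0.165738 − 0.212095 = -0.046357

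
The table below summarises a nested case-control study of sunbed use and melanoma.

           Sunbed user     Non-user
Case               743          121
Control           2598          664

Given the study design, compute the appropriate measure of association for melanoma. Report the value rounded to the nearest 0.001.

1.569

Reading the table with exposure as columns: a = 743 (Sunbed user, case), b = 2598 (Sunbed user, non-case), c = 121 (Non-user, case), d = 664.
This is a nested case-control study: participants were sampled on outcome status, so risks in the source population cannot be estimated directly — relative risk is not valid here. The odds ratio is the appropriate measure.
OR = (a·d)/(b·c) = (743 × 664) / (2598 × 121) = 493352 / 314358 = 1.56940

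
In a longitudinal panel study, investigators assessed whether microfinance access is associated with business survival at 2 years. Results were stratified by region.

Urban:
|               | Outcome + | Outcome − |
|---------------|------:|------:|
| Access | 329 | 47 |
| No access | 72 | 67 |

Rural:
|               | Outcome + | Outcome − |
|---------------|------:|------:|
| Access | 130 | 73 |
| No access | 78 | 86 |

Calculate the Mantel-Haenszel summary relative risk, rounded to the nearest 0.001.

RR_MH = Σ(aᵢ·n₀ᵢ/nᵢ) / Σ(cᵢ·n₁ᵢ/nᵢ), with n₁ᵢ = aᵢ+bᵢ (exposed), n₀ᵢ = cᵢ+dᵢ (unexposed), nᵢ = n₁ᵢ+n₀ᵢ.
Stratum 1 (Urban): n₁ = 376, n₀ = 139, n = 515; a·n₀/n = 329·139/515 = 88.7981; c·n₁/n = 72·376/515 = 52.5670
Stratum 2 (Rural): n₁ = 203, n₀ = 164, n = 367; a·n₀/n = 130·164/367 = 58.0926; c·n₁/n = 78·203/367 = 43.1444
RR_MH = (88.7981 + 58.0926) / (52.5670 + 43.1444) = 146.8907 / 95.7114 = 1.53473

1.535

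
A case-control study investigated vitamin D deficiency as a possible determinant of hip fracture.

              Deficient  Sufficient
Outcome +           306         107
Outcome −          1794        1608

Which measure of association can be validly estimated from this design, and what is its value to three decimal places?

2.563

Reading the table with exposure as columns: a = 306 (Deficient, case), b = 1794 (Deficient, non-case), c = 107 (Sufficient, case), d = 1608.
This is a case-control study: participants were sampled on outcome status, so risks in the source population cannot be estimated directly — relative risk is not valid here. The odds ratio is the appropriate measure.
OR = (a·d)/(b·c) = (306 × 1608) / (1794 × 107) = 492048 / 191958 = 2.56331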